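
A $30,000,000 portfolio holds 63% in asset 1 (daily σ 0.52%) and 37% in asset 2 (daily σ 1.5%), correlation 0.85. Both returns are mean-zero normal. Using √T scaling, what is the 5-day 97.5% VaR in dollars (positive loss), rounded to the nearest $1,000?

$1,119,000

σ_p = √(0.63²·0.52² + 0.37²·1.5² + 2·0.85·0.63·0.37·0.52·1.5) = 0.851%.
σ_{5d} = 0.851% × √5 = 1.903%.
z(97.5%) = 1.960.
VaR = 1.960 × 1.903% = 3.730%; on $30,000,000 that is $1,119,000.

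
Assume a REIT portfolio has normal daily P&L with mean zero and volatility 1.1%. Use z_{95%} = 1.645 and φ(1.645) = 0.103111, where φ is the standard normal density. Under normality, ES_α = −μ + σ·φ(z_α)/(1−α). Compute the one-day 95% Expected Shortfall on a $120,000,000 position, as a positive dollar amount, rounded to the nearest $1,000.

$2,722,000

Tail multiplier: φ(z)/(1−α) = 0.103111 / 0.05 = 2.062.
ES = 1.1% × 2.062 = 2.268%.
On $120,000,000: 0.02268 × $120,000,000 = $2,721,600.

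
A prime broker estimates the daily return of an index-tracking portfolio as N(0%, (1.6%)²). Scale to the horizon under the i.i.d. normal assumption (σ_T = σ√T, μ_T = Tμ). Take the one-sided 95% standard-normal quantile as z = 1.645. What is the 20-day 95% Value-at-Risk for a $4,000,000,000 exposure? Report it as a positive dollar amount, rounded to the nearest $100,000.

$470,800,000

σ_{20d} = 1.6% × √20 = 7.155%.
VaR = 1.645 × 7.155% = 11.770%.
On $4,000,000,000: 0.11770 × $4,000,000,000 = $470,800,000.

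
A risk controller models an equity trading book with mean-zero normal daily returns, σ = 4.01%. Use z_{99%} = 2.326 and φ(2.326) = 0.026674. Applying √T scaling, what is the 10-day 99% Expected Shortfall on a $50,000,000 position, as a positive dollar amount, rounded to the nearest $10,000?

σ_{10d} = 4.01% × √10 = 12.681%.
ES multiplier = φ(z)/(1−α) = 0.026674/0.01 = 2.667.
ES = 12.681% × 2.667 = 33.820%; on $50,000,000: $16,910,000.

$16,910,000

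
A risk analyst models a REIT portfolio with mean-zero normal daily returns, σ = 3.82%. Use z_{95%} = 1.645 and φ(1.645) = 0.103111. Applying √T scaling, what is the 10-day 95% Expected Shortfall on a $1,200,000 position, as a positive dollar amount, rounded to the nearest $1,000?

σ_{10d} = 3.82% × √10 = 12.080%.
ES multiplier = φ(z)/(1−α) = 0.103111/0.05 = 2.062.
ES = 12.080% × 2.062 = 24.909%; on $1,200,000: $298,908.

$299,000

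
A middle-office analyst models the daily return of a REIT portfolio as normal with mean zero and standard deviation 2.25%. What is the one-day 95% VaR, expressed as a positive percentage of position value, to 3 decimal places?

3.701%

At 95% one-sided, z = 1.645.
VaR = z·σ = 1.645 × 2.25% = 3.701%.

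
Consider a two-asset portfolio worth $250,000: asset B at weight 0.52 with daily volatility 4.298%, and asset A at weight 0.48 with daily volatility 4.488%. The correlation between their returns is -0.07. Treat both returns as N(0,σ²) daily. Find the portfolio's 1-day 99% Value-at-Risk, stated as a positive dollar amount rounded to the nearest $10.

$17,410

σ_p² = 0.52²·4.298² + 0.48²·4.488² + 2·-0.07·0.52·0.48·4.298·4.488 = 8.9617 (%²).
σ_p = √8.9617 = 2.994%.
At 99%, z = 2.326.
VaR = 2.326 × 2.994% = 6.964%; on $250,000 that is $17,410.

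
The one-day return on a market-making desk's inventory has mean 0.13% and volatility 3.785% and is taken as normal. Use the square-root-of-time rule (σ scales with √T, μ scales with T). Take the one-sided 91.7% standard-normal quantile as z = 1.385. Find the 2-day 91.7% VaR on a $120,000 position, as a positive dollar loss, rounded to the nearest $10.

$8,580

σ_{2d} = 3.785% × √2 = 5.353%; μ_{2d} = 2 × 0.13% = 0.260%.
VaR = −(0.260%) + 1.385 × 5.353% = 7.154%.
On $120,000: 0.07154 × $120,000 = $8,585.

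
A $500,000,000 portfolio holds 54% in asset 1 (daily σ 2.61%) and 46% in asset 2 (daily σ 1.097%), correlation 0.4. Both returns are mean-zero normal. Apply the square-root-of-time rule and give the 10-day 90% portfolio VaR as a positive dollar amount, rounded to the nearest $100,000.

σ_p = √(0.54²·2.61² + 0.46²·1.097² + 2·0.4·0.54·0.46·2.61·1.097) = 1.676%.
σ_{10d} = 1.676% × √10 = 5.300%.
z(90%) = 1.282.
VaR = 1.282 × 5.300% = 6.795%; on $500,000,000 that is $33,975,000.

$34,000,000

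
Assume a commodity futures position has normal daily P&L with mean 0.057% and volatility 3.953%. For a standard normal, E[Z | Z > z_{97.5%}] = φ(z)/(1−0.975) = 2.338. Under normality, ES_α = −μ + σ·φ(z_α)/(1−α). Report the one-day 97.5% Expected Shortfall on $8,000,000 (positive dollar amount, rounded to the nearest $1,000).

$735,000

ES = −(0.057%) + 3.953% × 2.338 = 9.185%.
On $8,000,000: 0.09185 × $8,000,000 = $734,800.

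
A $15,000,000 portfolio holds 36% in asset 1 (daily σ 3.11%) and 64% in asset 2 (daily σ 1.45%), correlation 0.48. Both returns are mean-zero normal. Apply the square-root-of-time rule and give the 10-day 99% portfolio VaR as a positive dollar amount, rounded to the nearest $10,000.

$1,950,000

σ_p = √(0.36²·3.11² + 0.64²·1.45² + 2·0.48·0.36·0.64·3.11·1.45) = 1.764%.
σ_{10d} = 1.764% × √10 = 5.578%.
z(99%) = 2.326.
VaR = 2.326 × 5.578% = 12.974%; on $15,000,000 that is $1,946,100.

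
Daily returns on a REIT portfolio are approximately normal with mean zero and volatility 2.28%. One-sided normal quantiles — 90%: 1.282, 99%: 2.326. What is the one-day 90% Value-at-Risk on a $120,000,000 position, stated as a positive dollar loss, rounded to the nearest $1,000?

VaR = z·σ = 1.282 × 2.28% = 2.923%.
On $120,000,000: 0.02923 × $120,000,000 = $3,507,600.

$3,508,000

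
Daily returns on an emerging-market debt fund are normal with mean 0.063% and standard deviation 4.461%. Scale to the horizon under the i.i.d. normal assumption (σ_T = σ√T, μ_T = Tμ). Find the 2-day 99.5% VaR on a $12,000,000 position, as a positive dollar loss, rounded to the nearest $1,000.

$1,935,000

At 99.5%, z = 2.576.
σ_{2d} = 4.461% × √2 = 6.309%; μ_{2d} = 2 × 0.063% = 0.126%.
VaR = −(0.126%) + 2.576 × 6.309% = 16.126%.
On $12,000,000: 0.16126 × $12,000,000 = $1,935,120.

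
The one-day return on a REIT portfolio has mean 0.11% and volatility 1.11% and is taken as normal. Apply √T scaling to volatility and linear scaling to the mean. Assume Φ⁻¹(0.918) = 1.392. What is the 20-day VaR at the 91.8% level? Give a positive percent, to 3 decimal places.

4.710%

σ_{20d} = 1.11% × √20 = 4.964%; μ_{20d} = 20 × 0.11% = 2.200%.
VaR = −(2.200%) + 1.392 × 4.964% = 4.710%.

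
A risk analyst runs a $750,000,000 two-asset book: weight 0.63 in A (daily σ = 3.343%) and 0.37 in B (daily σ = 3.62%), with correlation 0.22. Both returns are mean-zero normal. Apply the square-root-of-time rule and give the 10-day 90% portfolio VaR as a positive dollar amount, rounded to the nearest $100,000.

$83,100,000

σ_p = √(0.63²·3.343² + 0.37²·3.62² + 2·0.22·0.63·0.37·3.343·3.62) = 2.733%.
σ_{10d} = 2.733% × √10 = 8.643%.
z(90%) = 1.282.
VaR = 1.282 × 8.643% = 11.080%; on $750,000,000 that is $83,100,000.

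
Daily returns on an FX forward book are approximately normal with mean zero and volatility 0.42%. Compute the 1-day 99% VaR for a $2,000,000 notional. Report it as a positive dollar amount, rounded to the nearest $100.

$19,500

At 99% one-sided, z = 2.326.
VaR = z·σ = 2.326 × 0.42% = 0.977%.
On $2,000,000: 0.00977 × $2,000,000 = $19,540.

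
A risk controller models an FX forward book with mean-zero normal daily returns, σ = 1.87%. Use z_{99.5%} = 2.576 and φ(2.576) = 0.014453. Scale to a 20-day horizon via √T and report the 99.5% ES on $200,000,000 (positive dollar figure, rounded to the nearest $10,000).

$48,350,000

σ_{20d} = 1.87% × √20 = 8.363%.
ES multiplier = φ(z)/(1−α) = 0.014453/0.005 = 2.891.
ES = 8.363% × 2.891 = 24.177%; on $200,000,000: $48,354,000.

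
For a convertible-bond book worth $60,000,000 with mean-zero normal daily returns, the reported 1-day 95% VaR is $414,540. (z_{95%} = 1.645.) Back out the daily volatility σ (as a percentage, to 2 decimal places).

VaR as a fraction: $414,540 / $60,000,000 = 0.691%.
σ = VaR / z = 0.691% / 1.645 = 0.420%.

0.42%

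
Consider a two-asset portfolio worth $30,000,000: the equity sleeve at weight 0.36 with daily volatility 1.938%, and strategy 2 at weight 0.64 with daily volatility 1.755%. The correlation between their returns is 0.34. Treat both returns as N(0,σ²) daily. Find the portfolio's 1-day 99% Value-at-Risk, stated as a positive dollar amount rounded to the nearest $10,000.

$1,050,000

σ_p² = 0.36²·1.938² + 0.64²·1.755² + 2·0.34·0.36·0.64·1.938·1.755 = 2.2812 (%²).
σ_p = √2.2812 = 1.510%.
At 99%, z = 2.326.
VaR = 2.326 × 1.510% = 3.512%; on $30,000,000 that is $1,053,600.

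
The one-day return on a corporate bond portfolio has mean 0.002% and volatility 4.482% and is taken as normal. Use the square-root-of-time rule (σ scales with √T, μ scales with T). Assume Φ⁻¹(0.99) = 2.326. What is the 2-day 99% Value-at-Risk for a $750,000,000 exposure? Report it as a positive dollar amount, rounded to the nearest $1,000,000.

$111,000,000

σ_{2d} = 4.482% × √2 = 6.339%; μ_{2d} = 2 × 0.002% = 0.004%.
VaR = −(0.004%) + 2.326 × 6.339% = 14.741%.
On $750,000,000: 0.14741 × $750,000,000 = $110,557,500.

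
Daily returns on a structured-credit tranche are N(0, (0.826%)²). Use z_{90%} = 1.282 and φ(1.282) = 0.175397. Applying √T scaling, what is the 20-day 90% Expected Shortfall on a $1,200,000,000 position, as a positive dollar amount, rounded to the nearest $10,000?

σ_{20d} = 0.826% × √20 = 3.694%.
ES multiplier = φ(z)/(1−α) = 0.175397/0.1 = 1.754.
ES = 3.694% × 1.754 = 6.479%; on $1,200,000,000: $77,748,000.

$77,750,000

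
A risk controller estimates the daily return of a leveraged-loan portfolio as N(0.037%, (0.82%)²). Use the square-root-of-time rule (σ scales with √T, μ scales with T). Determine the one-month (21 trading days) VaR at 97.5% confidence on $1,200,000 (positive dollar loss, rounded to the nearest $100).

At 97.5%, z = 1.960.
σ_{21d} = 0.82% × √21 = 3.758%; μ_{21d} = 21 × 0.037% = 0.777%.
VaR = −(0.777%) + 1.960 × 3.758% = 6.589%.
On $1,200,000: 0.06589 × $1,200,000 = $79,068.

$79,100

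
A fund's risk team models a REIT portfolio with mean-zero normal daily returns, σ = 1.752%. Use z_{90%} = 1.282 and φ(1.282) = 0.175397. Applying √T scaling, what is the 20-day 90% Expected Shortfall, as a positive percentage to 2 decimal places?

σ_{20d} = 1.752% × √20 = 7.835%.
ES multiplier = φ(z)/(1−α) = 0.175397/0.1 = 1.754.
ES = 7.835% × 1.754 = 13.743%.

13.74%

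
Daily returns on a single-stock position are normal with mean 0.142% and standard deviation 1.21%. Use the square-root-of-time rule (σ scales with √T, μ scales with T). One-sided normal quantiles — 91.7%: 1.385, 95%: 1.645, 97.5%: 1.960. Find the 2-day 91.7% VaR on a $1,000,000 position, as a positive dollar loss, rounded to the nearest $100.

σ_{2d} = 1.21% × √2 = 1.711%; μ_{2d} = 2 × 0.142% = 0.284%.
VaR = −(0.284%) + 1.385 × 1.711% = 2.086%.
On $1,000,000: 0.02086 × $1,000,000 = $20,860.

$20,900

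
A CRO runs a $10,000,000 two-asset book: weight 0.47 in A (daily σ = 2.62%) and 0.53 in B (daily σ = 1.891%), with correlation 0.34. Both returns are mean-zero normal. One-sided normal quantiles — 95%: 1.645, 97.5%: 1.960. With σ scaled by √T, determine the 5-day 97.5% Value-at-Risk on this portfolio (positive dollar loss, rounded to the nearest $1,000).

$803,000

σ_p = √(0.47²·2.62² + 0.53²·1.891² + 2·0.34·0.47·0.53·2.62·1.891) = 1.833%.
σ_{5d} = 1.833% × √5 = 4.099%.
VaR = 1.960 × 4.099% = 8.034%; on $10,000,000 that is $803,400.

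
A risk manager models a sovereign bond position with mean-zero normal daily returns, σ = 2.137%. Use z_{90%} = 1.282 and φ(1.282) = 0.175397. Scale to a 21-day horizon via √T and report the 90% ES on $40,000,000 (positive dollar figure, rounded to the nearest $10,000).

σ_{21d} = 2.137% × √21 = 9.793%.
ES multiplier = φ(z)/(1−α) = 0.175397/0.1 = 1.754.
ES = 9.793% × 1.754 = 17.177%; on $40,000,000: $6,870,800.

$6,870,000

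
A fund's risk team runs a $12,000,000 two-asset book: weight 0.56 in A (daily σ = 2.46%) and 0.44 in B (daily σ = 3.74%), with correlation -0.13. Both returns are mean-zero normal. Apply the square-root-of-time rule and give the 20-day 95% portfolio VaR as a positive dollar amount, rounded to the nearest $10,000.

σ_p = √(0.56²·2.46² + 0.44²·3.74² + 2·-0.13·0.56·0.44·2.46·3.74) = 2.004%.
σ_{20d} = 2.004% × √20 = 8.962%.
z(95%) = 1.645.
VaR = 1.645 × 8.962% = 14.742%; on $12,000,000 that is $1,769,040.

$1,770,000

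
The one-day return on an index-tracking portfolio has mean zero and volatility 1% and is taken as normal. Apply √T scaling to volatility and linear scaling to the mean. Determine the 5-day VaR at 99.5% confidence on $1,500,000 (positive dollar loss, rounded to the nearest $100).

At 99.5%, z = 2.576.
σ_{5d} = 1% × √5 = 2.236%.
VaR = 2.576 × 2.236% = 5.760%.
On $1,500,000: 0.05760 × $1,500,000 = $86,400.

$86,400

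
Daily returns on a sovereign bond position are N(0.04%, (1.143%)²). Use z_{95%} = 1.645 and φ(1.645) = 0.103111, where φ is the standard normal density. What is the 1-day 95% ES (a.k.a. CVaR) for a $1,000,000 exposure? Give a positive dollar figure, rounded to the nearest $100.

$23,200

Tail multiplier: φ(z)/(1−α) = 0.103111 / 0.05 = 2.062.
ES = −(0.04%) + 1.143% × 2.062 = 2.317%.
On $1,000,000: 0.02317 × $1,000,000 = $23,170.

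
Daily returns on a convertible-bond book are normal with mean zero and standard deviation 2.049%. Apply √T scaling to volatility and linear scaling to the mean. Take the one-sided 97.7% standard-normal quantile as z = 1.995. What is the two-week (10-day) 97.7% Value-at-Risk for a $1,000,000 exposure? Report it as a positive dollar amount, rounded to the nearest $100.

σ_{10d} = 2.049% × √10 = 6.480%.
VaR = 1.995 × 6.480% = 12.928%.
On $1,000,000: 0.12928 × $1,000,000 = $129,280.

$129,300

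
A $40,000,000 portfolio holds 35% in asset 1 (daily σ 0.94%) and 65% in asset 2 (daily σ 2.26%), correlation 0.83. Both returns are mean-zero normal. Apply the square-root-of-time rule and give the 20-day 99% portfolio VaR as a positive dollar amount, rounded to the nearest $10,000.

σ_p = √(0.35²·0.94² + 0.65²·2.26² + 2·0.83·0.35·0.65·0.94·2.26) = 1.752%.
σ_{20d} = 1.752% × √20 = 7.835%.
z(99%) = 2.326.
VaR = 2.326 × 7.835% = 18.224%; on $40,000,000 that is $7,289,600.

$7,290,000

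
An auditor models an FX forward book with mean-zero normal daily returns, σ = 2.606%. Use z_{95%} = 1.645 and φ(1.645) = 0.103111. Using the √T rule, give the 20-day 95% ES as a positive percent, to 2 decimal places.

σ_{20d} = 2.606% × √20 = 11.654%.
ES multiplier = φ(z)/(1−α) = 0.103111/0.05 = 2.062.
ES = 11.654% × 2.062 = 24.031%.

24.03%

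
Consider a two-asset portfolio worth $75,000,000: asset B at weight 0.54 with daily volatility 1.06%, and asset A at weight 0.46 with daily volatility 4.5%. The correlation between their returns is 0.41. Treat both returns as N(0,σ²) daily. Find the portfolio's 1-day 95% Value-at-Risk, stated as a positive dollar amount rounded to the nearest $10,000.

σ_p² = 0.54²·1.06² + 0.46²·4.5² + 2·0.41·0.54·0.46·1.06·4.5 = 5.5841 (%²).
σ_p = √5.5841 = 2.363%.
At 95%, z = 1.645.
VaR = 1.645 × 2.363% = 3.887%; on $75,000,000 that is $2,915,250.

$2,920,000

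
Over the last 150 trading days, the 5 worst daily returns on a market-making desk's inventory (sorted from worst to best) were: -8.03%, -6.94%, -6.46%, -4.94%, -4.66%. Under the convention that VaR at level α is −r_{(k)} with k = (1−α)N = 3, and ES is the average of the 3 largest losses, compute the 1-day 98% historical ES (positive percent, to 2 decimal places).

7.14%

The 3 worst returns sum to -21.43%.
ES = −(-21.43%) / 3 = 7.1433…% ≈ 7.14%.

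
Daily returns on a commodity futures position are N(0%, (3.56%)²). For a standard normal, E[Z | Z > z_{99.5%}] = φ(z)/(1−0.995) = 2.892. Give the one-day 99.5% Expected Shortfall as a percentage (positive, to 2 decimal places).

ES = 3.56% × 2.892 = 10.296%.

10.30%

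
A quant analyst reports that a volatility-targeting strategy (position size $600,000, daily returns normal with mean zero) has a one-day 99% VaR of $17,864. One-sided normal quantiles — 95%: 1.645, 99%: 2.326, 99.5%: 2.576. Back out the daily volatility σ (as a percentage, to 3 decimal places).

VaR as a fraction: $17,864 / $600,000 = 2.977%.
σ = VaR / z = 2.977% / 2.326 = 1.280%.

1.280%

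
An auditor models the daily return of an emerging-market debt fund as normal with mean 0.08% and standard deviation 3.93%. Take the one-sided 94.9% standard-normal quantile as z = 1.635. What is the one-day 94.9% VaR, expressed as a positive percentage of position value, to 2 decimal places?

6.35%

VaR = −μ + z·σ = −(0.08%) + 1.635 × 3.93% = 6.346%.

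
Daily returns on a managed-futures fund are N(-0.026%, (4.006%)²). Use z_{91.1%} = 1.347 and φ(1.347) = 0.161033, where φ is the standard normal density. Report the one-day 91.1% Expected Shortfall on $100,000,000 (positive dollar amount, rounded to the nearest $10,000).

Tail multiplier: φ(z)/(1−α) = 0.161033 / 0.089 = 1.809.
ES = −(-0.026%) + 4.006% × 1.809 = 7.273%.
On $100,000,000: 0.07273 × $100,000,000 = $7,273,000.

$7,270,000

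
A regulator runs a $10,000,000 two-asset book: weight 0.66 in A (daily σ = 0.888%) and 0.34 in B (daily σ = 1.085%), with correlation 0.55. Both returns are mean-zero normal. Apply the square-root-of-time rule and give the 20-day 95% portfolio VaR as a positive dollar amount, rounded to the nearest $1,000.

σ_p = √(0.66²·0.888² + 0.34²·1.085² + 2·0.55·0.66·0.34·0.888·1.085) = 0.847%.
σ_{20d} = 0.847% × √20 = 3.788%.
z(95%) = 1.645.
VaR = 1.645 × 3.788% = 6.231%; on $10,000,000 that is $623,100.

$623,000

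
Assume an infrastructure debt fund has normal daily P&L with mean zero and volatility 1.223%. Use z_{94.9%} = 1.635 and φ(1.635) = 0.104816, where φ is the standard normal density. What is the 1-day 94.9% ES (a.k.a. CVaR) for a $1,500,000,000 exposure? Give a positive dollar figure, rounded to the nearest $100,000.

Tail multiplier: φ(z)/(1−α) = 0.104816 / 0.051 = 2.055.
ES = 1.223% × 2.055 = 2.513%.
On $1,500,000,000: 0.02513 × $1,500,000,000 = $37,695,000.

$37,700,000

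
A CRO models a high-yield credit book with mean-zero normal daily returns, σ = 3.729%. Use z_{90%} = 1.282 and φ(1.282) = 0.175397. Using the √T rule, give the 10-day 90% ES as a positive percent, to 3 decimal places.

20.683%

σ_{10d} = 3.729% × √10 = 11.792%.
ES multiplier = φ(z)/(1−α) = 0.175397/0.1 = 1.754.
ES = 11.792% × 1.754 = 20.683%.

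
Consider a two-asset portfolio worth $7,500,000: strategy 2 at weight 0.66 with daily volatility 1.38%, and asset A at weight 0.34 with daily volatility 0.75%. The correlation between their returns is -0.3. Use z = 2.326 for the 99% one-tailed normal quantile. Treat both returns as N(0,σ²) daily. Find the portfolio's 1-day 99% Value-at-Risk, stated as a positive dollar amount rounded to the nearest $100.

$151,600

σ_p² = 0.66²·1.38² + 0.34²·0.75² + 2·-0.3·0.66·0.34·1.38·0.75 = 0.7552 (%²).
σ_p = √0.7552 = 0.869%.
VaR = 2.326 × 0.869% = 2.021%; on $7,500,000 that is $151,575.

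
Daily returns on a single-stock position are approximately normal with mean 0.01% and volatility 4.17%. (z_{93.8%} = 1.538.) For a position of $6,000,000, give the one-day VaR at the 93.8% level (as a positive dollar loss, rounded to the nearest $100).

$384,200

VaR = −μ + z·σ = −(0.01%) + 1.538 × 4.17% = 6.403%.
On $6,000,000: 0.06403 × $6,000,000 = $384,180.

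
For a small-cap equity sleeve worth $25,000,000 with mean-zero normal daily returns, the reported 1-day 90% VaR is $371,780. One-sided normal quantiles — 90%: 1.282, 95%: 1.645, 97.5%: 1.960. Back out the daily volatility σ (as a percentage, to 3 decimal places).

1.160%

VaR as a fraction: $371,780 / $25,000,000 = 1.487%.
σ = VaR / z = 1.487% / 1.282 = 1.160%.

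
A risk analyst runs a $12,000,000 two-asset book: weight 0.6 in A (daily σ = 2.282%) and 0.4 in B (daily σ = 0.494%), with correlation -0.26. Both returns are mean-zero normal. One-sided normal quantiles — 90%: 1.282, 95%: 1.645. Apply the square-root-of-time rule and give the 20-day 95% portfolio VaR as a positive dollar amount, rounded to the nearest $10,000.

$1,180,000

σ_p = √(0.6²·2.282² + 0.4²·0.494² + 2·-0.26·0.6·0.4·2.282·0.494) = 1.332%.
σ_{20d} = 1.332% × √20 = 5.957%.
VaR = 1.645 × 5.957% = 9.799%; on $12,000,000 that is $1,175,880.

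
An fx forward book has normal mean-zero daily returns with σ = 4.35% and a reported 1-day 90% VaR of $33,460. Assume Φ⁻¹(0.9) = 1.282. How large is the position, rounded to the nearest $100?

VaR as a fraction of value: z·σ = 1.282 × 4.35% = 5.5767%.
Position = $33,460 / 0.055767 = $599,996.

$600,000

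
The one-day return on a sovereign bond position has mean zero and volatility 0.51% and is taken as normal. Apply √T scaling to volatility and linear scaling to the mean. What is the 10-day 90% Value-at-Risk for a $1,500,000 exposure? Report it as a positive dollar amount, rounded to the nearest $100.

$31,000

At 90%, z = 1.282.
σ_{10d} = 0.51% × √10 = 1.613%.
VaR = 1.282 × 1.613% = 2.068%.
On $1,500,000: 0.02068 × $1,500,000 = $31,020.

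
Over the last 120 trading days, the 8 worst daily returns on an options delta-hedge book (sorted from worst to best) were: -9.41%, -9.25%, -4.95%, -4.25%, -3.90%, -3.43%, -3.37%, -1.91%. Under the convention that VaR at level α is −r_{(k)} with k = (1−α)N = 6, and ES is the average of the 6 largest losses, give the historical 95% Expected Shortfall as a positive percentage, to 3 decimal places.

The 6 worst returns sum to -35.19%.
ES = −(-35.19%) / 6 = 5.865%.

5.865%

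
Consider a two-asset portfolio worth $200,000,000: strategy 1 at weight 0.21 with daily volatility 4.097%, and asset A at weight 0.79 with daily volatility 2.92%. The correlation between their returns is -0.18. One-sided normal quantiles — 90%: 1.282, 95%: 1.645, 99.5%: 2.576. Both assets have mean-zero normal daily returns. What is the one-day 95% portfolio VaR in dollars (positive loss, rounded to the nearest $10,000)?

σ_p² = 0.21²·4.097² + 0.79²·2.92² + 2·-0.18·0.21·0.79·4.097·2.92 = 5.3471 (%²).
σ_p = √5.3471 = 2.312%.
VaR = 1.645 × 2.312% = 3.803%; on $200,000,000 that is $7,606,000.

$7,610,000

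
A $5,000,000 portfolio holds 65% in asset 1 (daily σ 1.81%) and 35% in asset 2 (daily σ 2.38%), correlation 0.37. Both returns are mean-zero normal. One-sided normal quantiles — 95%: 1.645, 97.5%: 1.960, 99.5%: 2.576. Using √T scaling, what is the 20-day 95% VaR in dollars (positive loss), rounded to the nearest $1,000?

$616,000

σ_p = √(0.65²·1.81² + 0.35²·2.38² + 2·0.37·0.65·0.35·1.81·2.38) = 1.674%.
σ_{20d} = 1.674% × √20 = 7.486%.
VaR = 1.645 × 7.486% = 12.314%; on $5,000,000 that is $615,700.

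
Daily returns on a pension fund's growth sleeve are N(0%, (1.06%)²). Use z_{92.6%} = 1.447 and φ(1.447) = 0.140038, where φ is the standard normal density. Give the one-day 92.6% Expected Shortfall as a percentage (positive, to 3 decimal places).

Tail multiplier: φ(z)/(1−α) = 0.140038 / 0.074 = 1.892.
ES = 1.06% × 1.892 = 2.006%.

2.006%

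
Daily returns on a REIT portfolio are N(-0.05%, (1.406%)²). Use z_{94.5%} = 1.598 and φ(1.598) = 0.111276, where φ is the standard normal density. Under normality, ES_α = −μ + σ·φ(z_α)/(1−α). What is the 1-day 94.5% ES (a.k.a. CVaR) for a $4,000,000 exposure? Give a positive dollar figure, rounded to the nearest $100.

Tail multiplier: φ(z)/(1−α) = 0.111276 / 0.055 = 2.023.
ES = −(-0.05%) + 1.406% × 2.023 = 2.894%.
On $4,000,000: 0.02894 × $4,000,000 = $115,760.

$115,800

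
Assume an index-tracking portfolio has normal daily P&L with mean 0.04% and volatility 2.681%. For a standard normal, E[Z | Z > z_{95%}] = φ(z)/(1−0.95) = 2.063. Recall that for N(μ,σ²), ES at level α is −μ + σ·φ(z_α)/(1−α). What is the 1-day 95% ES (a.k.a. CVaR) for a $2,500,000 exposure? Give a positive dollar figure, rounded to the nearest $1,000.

ES = −(0.04%) + 2.681% × 2.063 = 5.491%.
On $2,500,000: 0.05491 × $2,500,000 = $137,275.

$137,000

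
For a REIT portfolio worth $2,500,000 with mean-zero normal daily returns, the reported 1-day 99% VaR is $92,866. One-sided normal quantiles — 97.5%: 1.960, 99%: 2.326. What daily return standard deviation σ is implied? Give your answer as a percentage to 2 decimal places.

VaR as a fraction: $92,866 / $2,500,000 = 3.715%.
σ = VaR / z = 3.715% / 2.326 = 1.597%.

1.60%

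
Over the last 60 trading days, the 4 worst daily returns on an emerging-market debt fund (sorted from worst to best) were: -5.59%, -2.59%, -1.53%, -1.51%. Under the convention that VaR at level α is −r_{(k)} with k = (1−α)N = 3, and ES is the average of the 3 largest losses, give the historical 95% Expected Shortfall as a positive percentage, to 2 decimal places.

3.24%

The 3 worst returns sum to -9.71%.
ES = −(-9.71%) / 3 = 3.2366…% ≈ 3.24%.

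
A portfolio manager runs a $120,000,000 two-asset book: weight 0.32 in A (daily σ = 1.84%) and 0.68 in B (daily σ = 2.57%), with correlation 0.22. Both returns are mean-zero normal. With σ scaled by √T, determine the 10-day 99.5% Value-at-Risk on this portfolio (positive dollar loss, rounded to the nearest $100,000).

$19,200,000

σ_p = √(0.32²·1.84² + 0.68²·2.57² + 2·0.22·0.32·0.68·1.84·2.57) = 1.963%.
σ_{10d} = 1.963% × √10 = 6.208%.
z(99.5%) = 2.576.
VaR = 2.576 × 6.208% = 15.992%; on $120,000,000 that is $19,190,400.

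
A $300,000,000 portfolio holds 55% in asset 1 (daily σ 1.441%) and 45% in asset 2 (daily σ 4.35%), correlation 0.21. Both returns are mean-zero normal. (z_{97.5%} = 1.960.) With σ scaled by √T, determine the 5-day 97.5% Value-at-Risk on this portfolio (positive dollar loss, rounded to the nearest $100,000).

σ_p = √(0.55²·1.441² + 0.45²·4.35² + 2·0.21·0.55·0.45·1.441·4.35) = 2.261%.
σ_{5d} = 2.261% × √5 = 5.056%.
VaR = 1.960 × 5.056% = 9.910%; on $300,000,000 that is $29,730,000.

$29,700,000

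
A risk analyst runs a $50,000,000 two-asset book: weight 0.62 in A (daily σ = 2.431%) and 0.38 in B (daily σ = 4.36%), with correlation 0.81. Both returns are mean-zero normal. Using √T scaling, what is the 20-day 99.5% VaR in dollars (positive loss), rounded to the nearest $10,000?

σ_p = √(0.62²·2.431² + 0.38²·4.36² + 2·0.81·0.62·0.38·2.431·4.36) = 3.010%.
σ_{20d} = 3.010% × √20 = 13.461%.
z(99.5%) = 2.576.
VaR = 2.576 × 13.461% = 34.676%; on $50,000,000 that is $17,338,000.

$17,340,000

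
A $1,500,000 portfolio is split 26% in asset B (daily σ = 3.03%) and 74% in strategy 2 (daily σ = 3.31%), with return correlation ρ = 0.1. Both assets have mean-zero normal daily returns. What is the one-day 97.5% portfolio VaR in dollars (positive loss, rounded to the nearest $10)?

$77,820

σ_p² = 0.26²·3.03² + 0.74²·3.31² + 2·0.1·0.26·0.74·3.03·3.31 = 7.0061 (%²).
σ_p = √7.0061 = 2.647%.
At 97.5%, z = 1.960.
VaR = 1.960 × 2.647% = 5.188%; on $1,500,000 that is $77,820.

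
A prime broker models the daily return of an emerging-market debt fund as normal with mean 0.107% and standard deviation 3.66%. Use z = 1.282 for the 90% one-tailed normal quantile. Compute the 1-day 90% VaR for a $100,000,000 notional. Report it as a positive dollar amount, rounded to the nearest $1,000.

$4,585,000

VaR = −μ + z·σ = −(0.107%) + 1.282 × 3.66% = 4.585%.
On $100,000,000: 0.04585 × $100,000,000 = $4,585,000.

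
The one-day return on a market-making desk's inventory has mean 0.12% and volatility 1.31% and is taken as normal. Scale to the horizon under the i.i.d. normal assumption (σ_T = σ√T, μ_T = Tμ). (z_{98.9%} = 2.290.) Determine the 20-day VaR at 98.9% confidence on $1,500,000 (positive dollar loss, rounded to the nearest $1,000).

$165,000

σ_{20d} = 1.31% × √20 = 5.858%; μ_{20d} = 20 × 0.12% = 2.400%.
VaR = −(2.400%) + 2.290 × 5.858% = 11.015%.
On $1,500,000: 0.11015 × $1,500,000 = $165,225.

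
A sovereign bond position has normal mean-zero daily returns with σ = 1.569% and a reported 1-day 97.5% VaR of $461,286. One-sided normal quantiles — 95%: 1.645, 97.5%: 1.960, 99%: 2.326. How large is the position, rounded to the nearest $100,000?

$15,000,000

VaR as a fraction of value: z·σ = 1.960 × 1.569% = 3.07524%.
Position = $461,286 / 0.0307524 = $15,000,000.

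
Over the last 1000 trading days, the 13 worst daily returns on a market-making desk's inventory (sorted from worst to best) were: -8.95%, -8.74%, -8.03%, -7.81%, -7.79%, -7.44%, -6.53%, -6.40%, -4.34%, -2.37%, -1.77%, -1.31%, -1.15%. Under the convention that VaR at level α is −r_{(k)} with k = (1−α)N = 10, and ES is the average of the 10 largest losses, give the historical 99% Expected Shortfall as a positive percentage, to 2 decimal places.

6.84%

The 10 worst returns sum to -68.40%.
ES = −(-68.40%) / 10 = 6.84%.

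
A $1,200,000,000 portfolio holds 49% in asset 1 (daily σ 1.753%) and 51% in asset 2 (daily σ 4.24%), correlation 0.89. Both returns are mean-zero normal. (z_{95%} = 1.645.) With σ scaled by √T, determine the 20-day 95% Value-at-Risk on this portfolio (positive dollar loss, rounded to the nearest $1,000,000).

σ_p = √(0.49²·1.753² + 0.51²·4.24² + 2·0.89·0.49·0.51·1.753·4.24) = 2.953%.
σ_{20d} = 2.953% × √20 = 13.206%.
VaR = 1.645 × 13.206% = 21.724%; on $1,200,000,000 that is $260,688,000.

$261,000,000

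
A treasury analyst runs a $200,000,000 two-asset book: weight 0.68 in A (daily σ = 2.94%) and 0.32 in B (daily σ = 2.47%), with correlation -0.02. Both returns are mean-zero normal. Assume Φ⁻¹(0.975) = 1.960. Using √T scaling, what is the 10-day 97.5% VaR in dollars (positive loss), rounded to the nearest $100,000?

$26,500,000

σ_p = √(0.68²·2.94² + 0.32²·2.47² + 2·-0.02·0.68·0.32·2.94·2.47) = 2.135%.
σ_{10d} = 2.135% × √10 = 6.751%.
VaR = 1.960 × 6.751% = 13.232%; on $200,000,000 that is $26,464,000.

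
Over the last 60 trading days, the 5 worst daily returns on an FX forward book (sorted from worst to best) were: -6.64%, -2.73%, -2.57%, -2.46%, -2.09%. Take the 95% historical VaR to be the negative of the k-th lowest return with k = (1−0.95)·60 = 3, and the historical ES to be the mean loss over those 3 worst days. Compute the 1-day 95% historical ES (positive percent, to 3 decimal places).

The 3 worst returns sum to -11.94%.
ES = −(-11.94%) / 3 = 3.98% ≈ 3.980%.

3.980%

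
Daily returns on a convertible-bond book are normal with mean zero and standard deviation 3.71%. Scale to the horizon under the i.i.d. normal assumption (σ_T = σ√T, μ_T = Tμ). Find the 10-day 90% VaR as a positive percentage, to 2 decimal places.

At 90%, z = 1.282.
σ_{10d} = 3.71% × √10 = 11.732%.
VaR = 1.282 × 11.732% = 15.040%.

15.04%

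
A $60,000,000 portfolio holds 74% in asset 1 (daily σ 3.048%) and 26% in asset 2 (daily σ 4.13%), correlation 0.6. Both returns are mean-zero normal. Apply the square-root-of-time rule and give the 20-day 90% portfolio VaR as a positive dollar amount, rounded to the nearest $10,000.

σ_p = √(0.74²·3.048² + 0.26²·4.13² + 2·0.6·0.74·0.26·3.048·4.13) = 3.024%.
σ_{20d} = 3.024% × √20 = 13.524%.
z(90%) = 1.282.
VaR = 1.282 × 13.524% = 17.338%; on $60,000,000 that is $10,402,800.

$10,400,000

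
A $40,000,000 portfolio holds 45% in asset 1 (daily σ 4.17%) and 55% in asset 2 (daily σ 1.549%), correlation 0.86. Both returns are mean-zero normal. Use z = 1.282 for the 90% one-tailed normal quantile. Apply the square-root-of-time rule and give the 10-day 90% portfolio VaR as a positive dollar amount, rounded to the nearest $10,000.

σ_p = √(0.45²·4.17² + 0.55²·1.549² + 2·0.86·0.45·0.55·4.17·1.549) = 2.645%.
σ_{10d} = 2.645% × √10 = 8.364%.
VaR = 1.282 × 8.364% = 10.723%; on $40,000,000 that is $4,289,200.

$4,290,000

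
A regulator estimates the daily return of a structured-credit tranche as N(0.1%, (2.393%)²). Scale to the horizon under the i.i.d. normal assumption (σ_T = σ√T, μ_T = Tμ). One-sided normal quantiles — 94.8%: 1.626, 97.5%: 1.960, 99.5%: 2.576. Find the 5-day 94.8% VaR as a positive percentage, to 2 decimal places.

σ_{5d} = 2.393% × √5 = 5.351%; μ_{5d} = 5 × 0.1% = 0.500%.
VaR = −(0.500%) + 1.626 × 5.351% = 8.201%.

8.20%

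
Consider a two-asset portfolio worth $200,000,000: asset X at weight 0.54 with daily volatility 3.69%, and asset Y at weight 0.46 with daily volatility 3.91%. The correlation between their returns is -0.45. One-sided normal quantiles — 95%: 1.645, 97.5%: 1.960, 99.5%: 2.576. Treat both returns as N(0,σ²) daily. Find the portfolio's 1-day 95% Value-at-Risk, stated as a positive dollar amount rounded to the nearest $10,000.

$6,560,000

σ_p² = 0.54²·3.69² + 0.46²·3.91² + 2·-0.45·0.54·0.46·3.69·3.91 = 3.9799 (%²).
σ_p = √3.9799 = 1.995%.
VaR = 1.645 × 1.995% = 3.282%; on $200,000,000 that is $6,564,000.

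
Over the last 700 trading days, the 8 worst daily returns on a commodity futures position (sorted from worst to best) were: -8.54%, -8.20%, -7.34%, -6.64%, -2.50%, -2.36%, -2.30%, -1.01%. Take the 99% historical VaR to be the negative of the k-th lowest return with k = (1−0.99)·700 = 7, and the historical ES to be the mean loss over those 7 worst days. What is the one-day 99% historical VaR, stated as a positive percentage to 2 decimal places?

2.30%

k = 7; the 7th lowest return is -2.30%, so VaR = 2.30%.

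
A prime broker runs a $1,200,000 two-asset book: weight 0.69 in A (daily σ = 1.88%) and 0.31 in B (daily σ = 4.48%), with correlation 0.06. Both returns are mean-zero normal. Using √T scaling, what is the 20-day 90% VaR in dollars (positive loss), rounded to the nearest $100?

σ_p = √(0.69²·1.88² + 0.31²·4.48² + 2·0.06·0.69·0.31·1.88·4.48) = 1.956%.
σ_{20d} = 1.956% × √20 = 8.747%.
z(90%) = 1.282.
VaR = 1.282 × 8.747% = 11.214%; on $1,200,000 that is $134,568.

$134,600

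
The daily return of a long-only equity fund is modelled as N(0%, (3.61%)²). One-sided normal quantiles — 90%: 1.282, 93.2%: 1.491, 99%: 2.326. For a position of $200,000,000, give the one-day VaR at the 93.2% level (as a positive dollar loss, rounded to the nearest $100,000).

VaR = z·σ = 1.491 × 3.61% = 5.383%.
On $200,000,000: 0.05383 × $200,000,000 = $10,766,000.

$10,800,000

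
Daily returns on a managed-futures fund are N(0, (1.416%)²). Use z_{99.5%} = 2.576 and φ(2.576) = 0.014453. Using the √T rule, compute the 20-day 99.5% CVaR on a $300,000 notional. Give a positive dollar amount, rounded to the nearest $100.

σ_{20d} = 1.416% × √20 = 6.333%.
ES multiplier = φ(z)/(1−α) = 0.014453/0.005 = 2.891.
ES = 6.333% × 2.891 = 18.309%; on $300,000: $54,927.

$54,900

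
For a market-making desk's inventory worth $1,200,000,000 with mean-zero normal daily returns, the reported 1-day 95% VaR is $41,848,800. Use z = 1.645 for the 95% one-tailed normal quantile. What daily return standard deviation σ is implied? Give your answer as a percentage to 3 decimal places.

VaR as a fraction: $41,848,800 / $1,200,000,000 = 3.487%.
σ = VaR / z = 3.487% / 1.645 = 2.120%.

2.120%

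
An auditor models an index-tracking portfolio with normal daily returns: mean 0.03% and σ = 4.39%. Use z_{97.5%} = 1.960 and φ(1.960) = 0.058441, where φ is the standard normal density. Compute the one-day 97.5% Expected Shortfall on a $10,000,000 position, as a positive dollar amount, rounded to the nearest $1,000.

Tail multiplier: φ(z)/(1−α) = 0.058441 / 0.025 = 2.338.
ES = −(0.03%) + 4.39% × 2.338 = 10.234%.
On $10,000,000: 0.10234 × $10,000,000 = $1,023,400.

$1,023,000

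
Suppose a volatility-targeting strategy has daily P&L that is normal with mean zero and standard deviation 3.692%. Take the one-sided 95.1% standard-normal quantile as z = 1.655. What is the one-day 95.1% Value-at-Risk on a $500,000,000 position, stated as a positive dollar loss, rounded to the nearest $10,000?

VaR = z·σ = 1.655 × 3.692% = 6.110%.
On $500,000,000: 0.06110 × $500,000,000 = $30,550,000.

$30,550,000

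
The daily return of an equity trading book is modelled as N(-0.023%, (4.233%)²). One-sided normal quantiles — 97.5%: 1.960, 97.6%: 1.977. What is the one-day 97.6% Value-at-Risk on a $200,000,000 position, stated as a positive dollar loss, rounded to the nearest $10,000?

VaR = −μ + z·σ = −(-0.023%) + 1.977 × 4.233% = 8.392%.
On $200,000,000: 0.08392 × $200,000,000 = $16,784,000.

$16,780,000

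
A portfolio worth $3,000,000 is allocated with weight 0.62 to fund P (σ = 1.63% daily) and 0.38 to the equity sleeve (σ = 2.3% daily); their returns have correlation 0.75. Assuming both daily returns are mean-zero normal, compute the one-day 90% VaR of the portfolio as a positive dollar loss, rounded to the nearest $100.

$67,800

σ_p² = 0.62²·1.63² + 0.38²·2.3² + 2·0.75·0.62·0.38·1.63·2.3 = 3.1101 (%²).
σ_p = √3.1101 = 1.764%.
At 90%, z = 1.282.
VaR = 1.282 × 1.764% = 2.261%; on $3,000,000 that is $67,830.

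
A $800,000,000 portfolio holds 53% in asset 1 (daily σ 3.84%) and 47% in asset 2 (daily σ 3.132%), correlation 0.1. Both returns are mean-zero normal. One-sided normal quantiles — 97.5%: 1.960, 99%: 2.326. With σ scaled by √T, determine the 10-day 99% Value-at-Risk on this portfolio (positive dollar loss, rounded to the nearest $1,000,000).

σ_p = √(0.53²·3.84² + 0.47²·3.132² + 2·0.1·0.53·0.47·3.84·3.132) = 2.628%.
σ_{10d} = 2.628% × √10 = 8.310%.
VaR = 2.326 × 8.310% = 19.329%; on $800,000,000 that is $154,632,000.

$155,000,000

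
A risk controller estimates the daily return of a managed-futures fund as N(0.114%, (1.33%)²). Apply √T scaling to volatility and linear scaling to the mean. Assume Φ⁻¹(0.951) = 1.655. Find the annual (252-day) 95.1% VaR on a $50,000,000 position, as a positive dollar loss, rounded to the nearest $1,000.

σ_{252d} = 1.33% × √252 = 21.113%; μ_{252d} = 252 × 0.114% = 28.728%.
VaR = −(28.728%) + 1.655 × 21.113% = 6.214%.
On $50,000,000: 0.06214 × $50,000,000 = $3,107,000.

$3,107,000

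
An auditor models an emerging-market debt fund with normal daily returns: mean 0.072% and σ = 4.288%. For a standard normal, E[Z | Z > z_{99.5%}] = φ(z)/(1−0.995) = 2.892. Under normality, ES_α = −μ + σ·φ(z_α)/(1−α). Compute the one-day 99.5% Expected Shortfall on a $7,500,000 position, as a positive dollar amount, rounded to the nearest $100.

$924,700

ES = −(0.072%) + 4.288% × 2.892 = 12.329%.
On $7,500,000: 0.12329 × $7,500,000 = $924,675.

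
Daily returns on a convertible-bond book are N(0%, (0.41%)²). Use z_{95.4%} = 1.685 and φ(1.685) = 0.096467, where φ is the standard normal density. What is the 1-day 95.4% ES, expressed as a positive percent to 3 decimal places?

0.860%

Tail multiplier: φ(z)/(1−α) = 0.096467 / 0.046 = 2.097.
ES = 0.41% × 2.097 = 0.860%.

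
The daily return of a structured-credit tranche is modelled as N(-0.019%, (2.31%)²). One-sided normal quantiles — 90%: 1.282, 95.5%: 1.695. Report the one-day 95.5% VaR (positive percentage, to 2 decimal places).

3.93%

VaR = −μ + z·σ = −(-0.019%) + 1.695 × 2.31% = 3.934%.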